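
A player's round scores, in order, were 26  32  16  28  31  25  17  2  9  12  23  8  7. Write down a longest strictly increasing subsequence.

2, 9, 12, 23

Patience tails give the LIS length; then backtrack through the dp parents:
26 → extends → [26]
32 → extends → [26, 32]
16 → replaces 26 → [16, 32]
28 → replaces 32 → [16, 28]
31 → extends → [16, 28, 31]
25 → replaces 28 → [16, 25, 31]
17 → replaces 25 → [16, 17, 31]
2 → replaces 16 → [2, 17, 31]
9 → replaces 17 → [2, 9, 31]
12 → replaces 31 → [2, 9, 12]
23 → extends → [2, 9, 12, 23]
8 → replaces 9 → [2, 8, 12, 23]
7 → replaces 8 → [2, 7, 12, 23]
Length 4; one witness is 2, 9, 12, 23.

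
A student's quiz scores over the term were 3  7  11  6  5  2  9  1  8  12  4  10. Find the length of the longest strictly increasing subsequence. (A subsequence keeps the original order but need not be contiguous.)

4

Let dp[i] be the length of the longest such subsequence ending at index i:
i:      1  2  3  4  5  6  7  8  9 10 11 12
a[i]:   3  7 11  6  5  2  9  1  8 12  4 10
dp:     1  2  3  2  2  1  3  1  3  4  2  4
Maximum dp value is 4.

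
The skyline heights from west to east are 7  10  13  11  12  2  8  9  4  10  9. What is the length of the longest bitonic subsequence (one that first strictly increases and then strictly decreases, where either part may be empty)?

inc[i] = longest strictly increasing subsequence ending at i; dec[i] = longest strictly decreasing subsequence starting at i:
i:      1  2  3  4  5  6  7  8  9 10 11
a[i]:   7 10 13 11 12  2  8  9  4 10  9
inc:    1  2  3  3  4  1  2  3  2  4  3
dec:    2  3  4  3  3  1  2  2  1  2  1
Best peak at i=3 (value 13): inc=3, dec=4, length 3+4−1 = 6.

6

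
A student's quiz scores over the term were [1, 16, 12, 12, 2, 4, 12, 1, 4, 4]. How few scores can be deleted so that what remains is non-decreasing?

5

Fewest deletions = n − (longest non-decreasing subsequence).
Patience tails:
1 → extends → [1]
16 → extends → [1, 16]
12 → replaces 16 → [1, 12]
12 → extends → [1, 12, 12]
2 → replaces 12 → [1, 2, 12]
4 → replaces 12 → [1, 2, 4]
12 → extends → [1, 2, 4, 12]
1 → replaces 2 → [1, 1, 4, 12]
4 → replaces 12 → [1, 1, 4, 4]
4 → extends → [1, 1, 4, 4, 4]
Longest non-decreasing subsequence has length 5, so deletions = 10 − 5 = 5.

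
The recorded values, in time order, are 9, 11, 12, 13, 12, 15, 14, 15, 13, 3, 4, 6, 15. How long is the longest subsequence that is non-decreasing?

Let dp[i] be the length of the longest such subsequence ending at index i:
i:      1  2  3  4  5  6  7  8  9 10 11 12 13
a[i]:   9 11 12 13 12 15 14 15 13  3  4  6 15
dp:     1  2  3  4  4  5  5  6  5  1  2  3  7
Maximum dp value is 7.

7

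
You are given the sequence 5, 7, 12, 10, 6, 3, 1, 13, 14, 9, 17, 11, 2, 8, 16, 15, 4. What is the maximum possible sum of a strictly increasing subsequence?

68

Let S[i] be the best sum of a strictly increasing subsequence ending at i:
i:      1  2  3  4  5  6  7  8  9 10 11 12 13 14 15 16 17
a[i]:   5  7 12 10  6  3  1 13 14  9 17 11  2  8 16 15  4
S:      5 12 24 22 11  3  1 37 51 21 68 33  3 20 67 66  7
Maximum is 68 (e.g. 5 + 7 + 12 + 13 + 14 + 17).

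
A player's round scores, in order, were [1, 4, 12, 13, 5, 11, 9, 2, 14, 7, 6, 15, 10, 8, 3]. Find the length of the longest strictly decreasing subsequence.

6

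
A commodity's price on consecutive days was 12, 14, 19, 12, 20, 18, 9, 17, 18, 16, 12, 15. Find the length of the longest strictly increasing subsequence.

4

Track the smallest tail for each achievable length (strict):
12 → extends → [12]
14 → extends → [12, 14]
19 → extends → [12, 14, 19]
12 → already a tail → [12, 14, 19]
20 → extends → [12, 14, 19, 20]
18 → replaces 19 → [12, 14, 18, 20]
9 → replaces 12 → [9, 14, 18, 20]
17 → replaces 18 → [9, 14, 17, 20]
18 → replaces 20 → [9, 14, 17, 18]
16 → replaces 17 → [9, 14, 16, 18]
12 → replaces 14 → [9, 12, 16, 18]
15 → replaces 16 → [9, 12, 15, 18]
Four tails, so the longest strictly increasing subsequence has length 4 (e.g. 12, 14, 19, 20).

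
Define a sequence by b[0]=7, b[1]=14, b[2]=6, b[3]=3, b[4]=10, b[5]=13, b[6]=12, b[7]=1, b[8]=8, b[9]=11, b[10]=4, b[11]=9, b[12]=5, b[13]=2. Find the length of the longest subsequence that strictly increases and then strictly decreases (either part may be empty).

8

inc[i] = longest strictly increasing subsequence ending at i; dec[i] = longest strictly decreasing subsequence starting at i:
i:      0  1  2  3  4  5  6  7  8  9 10 11 12 13
b[i]:   7 14  6  3 10 13 12  1  8 11  4  9  5  2
inc:    1  2  1  1  2  3  3  1  2  3  2  3  3  2
dec:    4  7  3  2  4  6  5  1  3  4  2  3  2  1
Best peak at i=1 (value 14): inc=2, dec=7, length 2+7−1 = 8.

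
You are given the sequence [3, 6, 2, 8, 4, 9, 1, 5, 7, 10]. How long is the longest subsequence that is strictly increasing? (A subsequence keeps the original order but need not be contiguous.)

Track the smallest tail for each achievable length (strict):
3 → extends → [3]
6 → extends → [3, 6]
2 → replaces 3 → [2, 6]
8 → extends → [2, 6, 8]
4 → replaces 6 → [2, 4, 8]
9 → extends → [2, 4, 8, 9]
1 → replaces 2 → [1, 4, 8, 9]
5 → replaces 8 → [1, 4, 5, 9]
7 → replaces 9 → [1, 4, 5, 7]
10 → extends → [1, 4, 5, 7, 10]
Five tails, so the longest strictly increasing subsequence has length 5 (e.g. 3, 6, 8, 9, 10).

5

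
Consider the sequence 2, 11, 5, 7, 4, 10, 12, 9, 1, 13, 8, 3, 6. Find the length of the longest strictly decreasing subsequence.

Negate each value so 'decreasing' becomes 'increasing', then run patience tails on the negated sequence:
-2 → extends → [-2]
-11 → replaces -2 → [-11]
-5 → extends → [-11, -5]
-7 → replaces -5 → [-11, -7]
-4 → extends → [-11, -7, -4]
-10 → replaces -7 → [-11, -10, -4]
-12 → replaces -11 → [-12, -10, -4]
-9 → replaces -4 → [-12, -10, -9]
-1 → extends → [-12, -10, -9, -1]
-13 → replaces -12 → [-13, -10, -9, -1]
-8 → replaces -1 → [-13, -10, -9, -8]
-3 → extends → [-13, -10, -9, -8, -3]
-6 → replaces -3 → [-13, -10, -9, -8, -6]
Five tails, so the longest strictly decreasing subsequence of the original has length 5.

5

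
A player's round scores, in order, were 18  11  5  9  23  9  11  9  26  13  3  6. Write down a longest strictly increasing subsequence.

5, 9, 23, 26

Patience tails give the LIS length; then backtrack through the dp parents:
18 → extends → [18]
11 → replaces 18 → [11]
5 → replaces 11 → [5]
9 → extends → [5, 9]
23 → extends → [5, 9, 23]
9 → already a tail → [5, 9, 23]
11 → replaces 23 → [5, 9, 11]
9 → already a tail → [5, 9, 11]
26 → extends → [5, 9, 11, 26]
13 → replaces 26 → [5, 9, 11, 13]
3 → replaces 5 → [3, 9, 11, 13]
6 → replaces 9 → [3, 6, 11, 13]
Length 4; one witness is 5, 9, 23, 26.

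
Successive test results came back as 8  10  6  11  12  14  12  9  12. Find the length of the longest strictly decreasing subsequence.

3

Let dp[i] be the longest strictly decreasing subsequence ending at i:
i:      1  2  3  4  5  6  7  8  9
a[i]:   8 10  6 11 12 14 12  9 12
dp:     1  1  2  1  1  1  2  3  2
Maximum is 3.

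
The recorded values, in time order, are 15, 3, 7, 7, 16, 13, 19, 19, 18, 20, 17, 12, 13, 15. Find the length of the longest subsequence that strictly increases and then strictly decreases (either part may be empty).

inc[i] = longest strictly increasing subsequence ending at i; dec[i] = longest strictly decreasing subsequence starting at i:
i:      1  2  3  4  5  6  7  8  9 10 11 12 13 14
a[i]:  15  3  7  7 16 13 19 19 18 20 17 12 13 15
inc:    1  1  2  2  3  3  4  4  4  5  4  3  4  5
dec:    3  1  1  1  3  2  4  4  3  3  2  1  1  1
Best peak at i=7 (value 19): inc=4, dec=4, length 4+4−1 = 7.

7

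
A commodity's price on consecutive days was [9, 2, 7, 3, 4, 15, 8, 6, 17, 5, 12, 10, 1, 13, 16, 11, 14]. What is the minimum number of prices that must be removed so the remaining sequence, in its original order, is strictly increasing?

Fewest deletions = n − (longest strictly increasing subsequence).
Patience tails:
9 → extends → [9]
2 → replaces 9 → [2]
7 → extends → [2, 7]
3 → replaces 7 → [2, 3]
4 → extends → [2, 3, 4]
15 → extends → [2, 3, 4, 15]
8 → replaces 15 → [2, 3, 4, 8]
6 → replaces 8 → [2, 3, 4, 6]
17 → extends → [2, 3, 4, 6, 17]
5 → replaces 6 → [2, 3, 4, 5, 17]
12 → replaces 17 → [2, 3, 4, 5, 12]
10 → replaces 12 → [2, 3, 4, 5, 10]
1 → replaces 2 → [1, 3, 4, 5, 10]
13 → extends → [1, 3, 4, 5, 10, 13]
16 → extends → [1, 3, 4, 5, 10, 13, 16]
11 → replaces 13 → [1, 3, 4, 5, 10, 11, 16]
14 → replaces 16 → [1, 3, 4, 5, 10, 11, 14]
Longest strictly increasing subsequence has length 7, so deletions = 17 − 7 = 10.

10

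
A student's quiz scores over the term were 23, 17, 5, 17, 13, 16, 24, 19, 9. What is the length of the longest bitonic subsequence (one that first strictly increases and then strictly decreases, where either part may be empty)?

6

inc[i] = longest strictly increasing subsequence ending at i; dec[i] = longest strictly decreasing subsequence starting at i:
i:      1  2  3  4  5  6  7  8  9
a[i]:  23 17  5 17 13 16 24 19  9
inc:    1  1  1  2  2  3  4  4  2
dec:    4  3  1  3  2  2  3  2  1
Best peak at i=7 (value 24): inc=4, dec=3, length 4+3−1 = 6.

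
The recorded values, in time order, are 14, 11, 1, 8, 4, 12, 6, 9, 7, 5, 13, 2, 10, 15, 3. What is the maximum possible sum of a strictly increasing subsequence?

Let S[i] be the best sum of a strictly increasing subsequence ending at i:
i:      1  2  3  4  5  6  7  8  9 10 11 12 13 14 15
a[i]:  14 11  1  8  4 12  6  9  7  5 13  2 10 15  3
S:     14 11  1  9  5 23 11 20 18 10 36  3 30 51  6
Maximum is 51 (e.g. 11 + 12 + 13 + 15).

51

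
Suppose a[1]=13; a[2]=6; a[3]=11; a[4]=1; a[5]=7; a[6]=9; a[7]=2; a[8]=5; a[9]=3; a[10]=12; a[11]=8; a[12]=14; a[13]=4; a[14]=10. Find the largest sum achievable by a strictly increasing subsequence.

Let S[i] be the best sum of a strictly increasing subsequence ending at i:
i:      1  2  3  4  5  6  7  8  9 10 11 12 13 14
a[i]:  13  6 11  1  7  9  2  5  3 12  8 14  4 10
S:     13  6 17  1 13 22  3  8  6 34 21 48 10 32
Maximum is 48 (e.g. 6 + 7 + 9 + 12 + 14).

48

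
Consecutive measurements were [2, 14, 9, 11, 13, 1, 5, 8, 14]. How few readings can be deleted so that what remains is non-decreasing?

Fewest deletions = n − (longest non-decreasing subsequence).
Patience tails:
2 → extends → [2]
14 → extends → [2, 14]
9 → replaces 14 → [2, 9]
11 → extends → [2, 9, 11]
13 → extends → [2, 9, 11, 13]
1 → replaces 2 → [1, 9, 11, 13]
5 → replaces 9 → [1, 5, 11, 13]
8 → replaces 11 → [1, 5, 8, 13]
14 → extends → [1, 5, 8, 13, 14]
Longest non-decreasing subsequence has length 5, so deletions = 9 − 5 = 4.

4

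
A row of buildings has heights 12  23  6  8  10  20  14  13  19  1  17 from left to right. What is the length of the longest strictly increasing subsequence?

5

Track the smallest tail for each achievable length (strict):
12 → extends → [12]
23 → extends → [12, 23]
6 → replaces 12 → [6, 23]
8 → replaces 23 → [6, 8]
10 → extends → [6, 8, 10]
20 → extends → [6, 8, 10, 20]
14 → replaces 20 → [6, 8, 10, 14]
13 → replaces 14 → [6, 8, 10, 13]
19 → extends → [6, 8, 10, 13, 19]
1 → replaces 6 → [1, 8, 10, 13, 19]
17 → replaces 19 → [1, 8, 10, 13, 17]
Five tails, so the longest strictly increasing subsequence has length 5 (e.g. 6, 8, 10, 14, 19).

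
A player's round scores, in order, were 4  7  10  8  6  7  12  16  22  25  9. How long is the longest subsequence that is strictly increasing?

7

Track the smallest tail for each achievable length (strict):
4 → extends → [4]
7 → extends → [4, 7]
10 → extends → [4, 7, 10]
8 → replaces 10 → [4, 7, 8]
6 → replaces 7 → [4, 6, 8]
7 → replaces 8 → [4, 6, 7]
12 → extends → [4, 6, 7, 12]
16 → extends → [4, 6, 7, 12, 16]
22 → extends → [4, 6, 7, 12, 16, 22]
25 → extends → [4, 6, 7, 12, 16, 22, 25]
9 → replaces 12 → [4, 6, 7, 9, 16, 22, 25]
Seven tails, so the longest strictly increasing subsequence has length 7 (e.g. 4, 7, 10, 12, 16, 22, 25).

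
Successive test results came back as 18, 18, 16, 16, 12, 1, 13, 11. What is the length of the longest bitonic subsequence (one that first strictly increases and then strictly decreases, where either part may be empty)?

inc[i] = longest strictly increasing subsequence ending at i; dec[i] = longest strictly decreasing subsequence starting at i:
i:      1  2  3  4  5  6  7  8
a[i]:  18 18 16 16 12  1 13 11
inc:    1  1  1  1  1  1  2  2
dec:    4  4  3  3  2  1  2  1
Best peak at i=1 (value 18): inc=1, dec=4, length 1+4−1 = 4.

4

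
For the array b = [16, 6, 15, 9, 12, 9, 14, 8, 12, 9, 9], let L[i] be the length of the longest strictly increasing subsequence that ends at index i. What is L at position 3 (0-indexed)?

dp[i] = 1 + max{dp[j] : j<i, b[j]<b[i]} (or 1 if no such j):
i:      0  1  2  3  4  5  6  7  8  9 10
b[i]:  16  6 15  9 12  9 14  8 12  9  9
dp:     1  1  2  2  3  2  4  2  3  3  3
At index 3 the value is 2.

2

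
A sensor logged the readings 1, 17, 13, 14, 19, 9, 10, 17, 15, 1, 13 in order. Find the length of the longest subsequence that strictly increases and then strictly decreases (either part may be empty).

inc[i] = longest strictly increasing subsequence ending at i; dec[i] = longest strictly decreasing subsequence starting at i:
i:      1  2  3  4  5  6  7  8  9 10 11
a[i]:   1 17 13 14 19  9 10 17 15  1 13
inc:    1  2  2  3  4  2  3  4  4  1  4
dec:    1  4  3  3  4  2  2  3  2  1  1
Best peak at i=5 (value 19): inc=4, dec=4, length 4+4−1 = 7.

7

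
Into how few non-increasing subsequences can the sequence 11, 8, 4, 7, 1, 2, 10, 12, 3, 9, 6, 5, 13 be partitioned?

The minimum number of non-increasing subsequences covering a sequence equals the length of its longest strictly increasing subsequence.
LIS length is 5 (e.g. 4, 7, 10, 12, 13), so 5 piles are needed.

5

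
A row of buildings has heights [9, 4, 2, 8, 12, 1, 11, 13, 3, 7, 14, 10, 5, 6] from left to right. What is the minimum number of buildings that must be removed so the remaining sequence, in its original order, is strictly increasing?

Fewest deletions = n − (longest strictly increasing subsequence).
Patience tails:
9 → extends → [9]
4 → replaces 9 → [4]
2 → replaces 4 → [2]
8 → extends → [2, 8]
12 → extends → [2, 8, 12]
1 → replaces 2 → [1, 8, 12]
11 → replaces 12 → [1, 8, 11]
13 → extends → [1, 8, 11, 13]
3 → replaces 8 → [1, 3, 11, 13]
7 → replaces 11 → [1, 3, 7, 13]
14 → extends → [1, 3, 7, 13, 14]
10 → replaces 13 → [1, 3, 7, 10, 14]
5 → replaces 7 → [1, 3, 5, 10, 14]
6 → replaces 10 → [1, 3, 5, 6, 14]
Longest strictly increasing subsequence has length 5, so deletions = 14 − 5 = 9.

9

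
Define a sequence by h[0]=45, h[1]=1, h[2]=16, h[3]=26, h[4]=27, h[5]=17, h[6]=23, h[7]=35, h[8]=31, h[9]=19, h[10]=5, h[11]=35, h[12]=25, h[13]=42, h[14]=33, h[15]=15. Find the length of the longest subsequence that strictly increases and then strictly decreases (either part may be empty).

inc[i] = longest strictly increasing subsequence ending at i; dec[i] = longest strictly decreasing subsequence starting at i:
i:      0  1  2  3  4  5  6  7  8  9 10 11 12 13 14 15
h[i]:  45  1 16 26 27 17 23 35 31 19  5 35 25 42 33 15
inc:    1  1  2  3  4  3  4  5  5  4  2  6  5  7  6  3
dec:    5  1  2  4  4  2  3  4  3  2  1  3  2  3  2  1
Best peak at i=13 (value 42): inc=7, dec=3, length 7+3−1 = 9.

9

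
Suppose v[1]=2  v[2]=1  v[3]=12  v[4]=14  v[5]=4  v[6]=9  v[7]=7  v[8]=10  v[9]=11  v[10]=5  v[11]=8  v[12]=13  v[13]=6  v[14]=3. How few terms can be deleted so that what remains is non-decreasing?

Fewest deletions = n − (longest non-decreasing subsequence).
i:      1  2  3  4  5  6  7  8  9 10 11 12 13 14
v[i]:   2  1 12 14  4  9  7 10 11  5  8 13  6  3
dp:     1  1  2  3  2  3  3  4  5  3  4  6  4  2
max dp = 6, so deletions = 14 − 6 = 8.

8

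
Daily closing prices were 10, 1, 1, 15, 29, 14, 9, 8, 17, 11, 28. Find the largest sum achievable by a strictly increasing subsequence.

Let S[i] be the best sum of a strictly increasing subsequence ending at i:
i:      1  2  3  4  5  6  7  8  9 10 11
a[i]:  10  1  1 15 29 14  9  8 17 11 28
S:     10  1  1 25 54 24 10  9 42 21 70
Maximum is 70 (e.g. 10 + 15 + 17 + 28).

70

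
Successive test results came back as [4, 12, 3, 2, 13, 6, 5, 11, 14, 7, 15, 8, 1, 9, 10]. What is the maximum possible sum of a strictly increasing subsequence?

Let S[i] be the best sum of a strictly increasing subsequence ending at i:
i:      1  2  3  4  5  6  7  8  9 10 11 12 13 14 15
a[i]:   4 12  3  2 13  6  5 11 14  7 15  8  1  9 10
S:      4 16  3  2 29 10  9 21 43 17 58 25  1 34 44
Maximum is 58 (e.g. 4 + 12 + 13 + 14 + 15).

58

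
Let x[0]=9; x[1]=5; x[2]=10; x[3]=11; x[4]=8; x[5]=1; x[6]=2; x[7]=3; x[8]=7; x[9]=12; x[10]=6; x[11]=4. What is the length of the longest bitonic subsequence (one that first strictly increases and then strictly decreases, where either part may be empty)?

7

inc[i] = longest strictly increasing subsequence ending at i; dec[i] = longest strictly decreasing subsequence starting at i:
i:      0  1  2  3  4  5  6  7  8  9 10 11
x[i]:   9  5 10 11  8  1  2  3  7 12  6  4
inc:    1  1  2  3  2  1  2  3  4  5  4  4
dec:    5  2  5  5  4  1  1  1  3  3  2  1
Best peak at i=3 (value 11): inc=3, dec=5, length 3+5−1 = 7.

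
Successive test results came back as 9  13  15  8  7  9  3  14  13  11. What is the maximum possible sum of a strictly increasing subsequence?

Let S[i] be the best sum of a strictly increasing subsequence ending at i:
i:      1  2  3  4  5  6  7  8  9 10
a[i]:   9 13 15  8  7  9  3 14 13 11
S:      9 22 37  8  7 17  3 36 30 28
Maximum is 37 (e.g. 9 + 13 + 15).

37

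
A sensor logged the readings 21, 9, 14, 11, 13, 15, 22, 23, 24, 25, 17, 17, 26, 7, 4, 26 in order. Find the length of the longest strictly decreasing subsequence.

5

Negate each value so 'decreasing' becomes 'increasing', then run patience tails on the negated sequence:
-21 → extends → [-21]
-9 → extends → [-21, -9]
-14 → replaces -9 → [-21, -14]
-11 → extends → [-21, -14, -11]
-13 → replaces -11 → [-21, -14, -13]
-15 → replaces -14 → [-21, -15, -13]
-22 → replaces -21 → [-22, -15, -13]
-23 → replaces -22 → [-23, -15, -13]
-24 → replaces -23 → [-24, -15, -13]
-25 → replaces -24 → [-25, -15, -13]
-17 → replaces -15 → [-25, -17, -13]
-17 → already a tail → [-25, -17, -13]
-26 → replaces -25 → [-26, -17, -13]
-7 → extends → [-26, -17, -13, -7]
-4 → extends → [-26, -17, -13, -7, -4]
-26 → already a tail → [-26, -17, -13, -7, -4]
Five tails, so the longest strictly decreasing subsequence of the original has length 5.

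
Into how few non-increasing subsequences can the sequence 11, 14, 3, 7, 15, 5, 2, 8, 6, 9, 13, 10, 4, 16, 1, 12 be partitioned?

The minimum number of non-increasing subsequences covering a sequence equals the length of its longest strictly increasing subsequence.
LIS length is 6 (e.g. 3, 7, 8, 9, 13, 16), so 6 piles are needed.

6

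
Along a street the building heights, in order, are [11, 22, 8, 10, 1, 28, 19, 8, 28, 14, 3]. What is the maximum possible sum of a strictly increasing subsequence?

65

Let S[i] be the best sum of a strictly increasing subsequence ending at i:
i:      1  2  3  4  5  6  7  8  9 10 11
a[i]:  11 22  8 10  1 28 19  8 28 14  3
S:     11 33  8 18  1 61 37  9 65 32  4
Maximum is 65 (e.g. 8 + 10 + 19 + 28).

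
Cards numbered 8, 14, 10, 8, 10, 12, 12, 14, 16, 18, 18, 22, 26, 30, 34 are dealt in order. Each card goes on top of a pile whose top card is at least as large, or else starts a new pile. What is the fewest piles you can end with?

The minimum number of non-increasing subsequences covering a sequence equals the length of its longest strictly increasing subsequence.
LIS length is 10 (e.g. 8, 10, 12, 14, 16, 18, 22, 26, 30, 34), so 10 piles are needed.

10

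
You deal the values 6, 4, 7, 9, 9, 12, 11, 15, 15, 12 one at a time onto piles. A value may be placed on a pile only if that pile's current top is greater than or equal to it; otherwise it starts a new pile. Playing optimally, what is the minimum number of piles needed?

Place each on the leftmost legal pile:
6 → new pile 1 (tops now [6])
4 → pile 1 (tops now [4])
7 → new pile 2 (tops now [4, 7])
9 → new pile 3 (tops now [4, 7, 9])
9 → pile 3 (tops now [4, 7, 9])
12 → new pile 4 (tops now [4, 7, 9, 12])
11 → pile 4 (tops now [4, 7, 9, 11])
15 → new pile 5 (tops now [4, 7, 9, 11, 15])
15 → pile 5 (tops now [4, 7, 9, 11, 15])
12 → pile 5 (tops now [4, 7, 9, 11, 12])
Five piles.

5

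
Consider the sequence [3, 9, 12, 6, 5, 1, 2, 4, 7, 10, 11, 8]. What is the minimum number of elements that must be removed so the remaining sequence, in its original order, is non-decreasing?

6

Fewest deletions = n − (longest non-decreasing subsequence).
Patience tails:
3 → extends → [3]
9 → extends → [3, 9]
12 → extends → [3, 9, 12]
6 → replaces 9 → [3, 6, 12]
5 → replaces 6 → [3, 5, 12]
1 → replaces 3 → [1, 5, 12]
2 → replaces 5 → [1, 2, 12]
4 → replaces 12 → [1, 2, 4]
7 → extends → [1, 2, 4, 7]
10 → extends → [1, 2, 4, 7, 10]
11 → extends → [1, 2, 4, 7, 10, 11]
8 → replaces 10 → [1, 2, 4, 7, 8, 11]
Longest non-decreasing subsequence has length 6, so deletions = 12 − 6 = 6.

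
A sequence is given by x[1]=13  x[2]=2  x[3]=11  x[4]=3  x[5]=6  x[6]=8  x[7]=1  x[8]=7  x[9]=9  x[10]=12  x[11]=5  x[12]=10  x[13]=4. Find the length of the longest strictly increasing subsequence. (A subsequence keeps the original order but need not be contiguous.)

6

Let dp[i] be the length of the longest such subsequence ending at index i:
i:      1  2  3  4  5  6  7  8  9 10 11 12 13
x[i]:  13  2 11  3  6  8  1  7  9 12  5 10  4
dp:     1  1  2  2  3  4  1  4  5  6  3  6  3
Maximum dp value is 6.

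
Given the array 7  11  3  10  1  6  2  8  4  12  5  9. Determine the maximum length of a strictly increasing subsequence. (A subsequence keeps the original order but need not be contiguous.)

5

Track the smallest tail for each achievable length (strict):
7 → extends → [7]
11 → extends → [7, 11]
3 → replaces 7 → [3, 11]
10 → replaces 11 → [3, 10]
1 → replaces 3 → [1, 10]
6 → replaces 10 → [1, 6]
2 → replaces 6 → [1, 2]
8 → extends → [1, 2, 8]
4 → replaces 8 → [1, 2, 4]
12 → extends → [1, 2, 4, 12]
5 → replaces 12 → [1, 2, 4, 5]
9 → extends → [1, 2, 4, 5, 9]
Five tails, so the longest strictly increasing subsequence has length 5 (e.g. 1, 2, 4, 5, 9).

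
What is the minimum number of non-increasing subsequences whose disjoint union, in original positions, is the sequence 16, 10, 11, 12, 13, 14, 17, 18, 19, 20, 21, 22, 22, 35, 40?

13

Place each on the leftmost legal pile:
16 → new pile 1 (tops now [16])
10 → pile 1 (tops now [10])
11 → new pile 2 (tops now [10, 11])
12 → new pile 3 (tops now [10, 11, 12])
13 → new pile 4 (tops now [10, 11, 12, 13])
14 → new pile 5 (tops now [10, 11, 12, 13, 14])
17 → new pile 6 (tops now [10, 11, 12, 13, 14, 17])
18 → new pile 7 (tops now [10, 11, 12, 13, 14, 17, 18])
19 → new pile 8 (tops now [10, 11, 12, 13, 14, 17, 18, 19])
20 → new pile 9 (tops now [10, 11, 12, 13, 14, 17, 18, 19, 20])
21 → new pile 10 (tops now [10, 11, 12, 13, 14, 17, 18, 19, 20, 21])
22 → new pile 11 (tops now [10, 11, 12, 13, 14, 17, 18, 19, 20, 21, 22])
22 → pile 11 (tops now [10, 11, 12, 13, 14, 17, 18, 19, 20, 21, 22])
35 → new pile 12 (tops now [10, 11, 12, 13, 14, 17, 18, 19, 20, 21, 22, 35])
40 → new pile 13 (tops now [10, 11, 12, 13, 14, 17, 18, 19, 20, 21, 22, 35, 40])
Thirteen piles.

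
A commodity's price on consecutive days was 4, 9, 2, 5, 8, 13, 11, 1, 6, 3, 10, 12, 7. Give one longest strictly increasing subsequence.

4, 5, 8, 11, 12

Patience tails give the LIS length; then backtrack through the dp parents:
4 → extends → [4]
9 → extends → [4, 9]
2 → replaces 4 → [2, 9]
5 → replaces 9 → [2, 5]
8 → extends → [2, 5, 8]
13 → extends → [2, 5, 8, 13]
11 → replaces 13 → [2, 5, 8, 11]
1 → replaces 2 → [1, 5, 8, 11]
6 → replaces 8 → [1, 5, 6, 11]
3 → replaces 5 → [1, 3, 6, 11]
10 → replaces 11 → [1, 3, 6, 10]
12 → extends → [1, 3, 6, 10, 12]
7 → replaces 10 → [1, 3, 6, 7, 12]
Length 5; one witness is 4, 5, 8, 11, 12.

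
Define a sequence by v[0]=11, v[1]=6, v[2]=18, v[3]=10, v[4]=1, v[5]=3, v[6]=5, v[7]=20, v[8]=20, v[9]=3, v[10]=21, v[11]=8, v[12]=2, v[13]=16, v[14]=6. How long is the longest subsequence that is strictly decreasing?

5

Let dp[i] be the longest strictly decreasing subsequence ending at i:
i:      0  1  2  3  4  5  6  7  8  9 10 11 12 13 14
v[i]:  11  6 18 10  1  3  5 20 20  3 21  8  2 16  6
dp:     1  2  1  2  3  3  3  1  1  4  1  3  5  2  4
Maximum is 5.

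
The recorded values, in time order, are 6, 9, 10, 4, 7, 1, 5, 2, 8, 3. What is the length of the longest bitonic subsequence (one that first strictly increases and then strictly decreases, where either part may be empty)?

6

inc[i] = longest strictly increasing subsequence ending at i; dec[i] = longest strictly decreasing subsequence starting at i:
i:      1  2  3  4  5  6  7  8  9 10
a[i]:   6  9 10  4  7  1  5  2  8  3
inc:    1  2  3  1  2  1  2  2  3  3
dec:    3  4  4  2  3  1  2  1  2  1
Best peak at i=3 (value 10): inc=3, dec=4, length 3+4−1 = 6.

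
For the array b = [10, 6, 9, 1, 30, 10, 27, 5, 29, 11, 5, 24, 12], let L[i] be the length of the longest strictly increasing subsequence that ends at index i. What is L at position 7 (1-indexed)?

dp[i] = 1 + max{dp[j] : j<i, b[j]<b[i]} (or 1 if no such j):
i:      1  2  3  4  5  6  7  8  9 10 11 12 13
b[i]:  10  6  9  1 30 10 27  5 29 11  5 24 12
dp:     1  1  2  1  3  3  4  2  5  4  2  5  5
At index 7 the value is 4.

4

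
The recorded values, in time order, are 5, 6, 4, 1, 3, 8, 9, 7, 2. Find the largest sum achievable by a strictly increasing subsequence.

28

Let S[i] be the best sum of a strictly increasing subsequence ending at i:
i:      1  2  3  4  5  6  7  8  9
a[i]:   5  6  4  1  3  8  9  7  2
S:      5 11  4  1  4 19 28 18  3
Maximum is 28 (e.g. 5 + 6 + 8 + 9).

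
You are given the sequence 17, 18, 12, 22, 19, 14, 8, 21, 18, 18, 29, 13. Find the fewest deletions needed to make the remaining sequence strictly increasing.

Fewest deletions = n − (longest strictly increasing subsequence).
i:      1  2  3  4  5  6  7  8  9 10 11 12
a[i]:  17 18 12 22 19 14  8 21 18 18 29 13
dp:     1  2  1  3  3  2  1  4  3  3  5  2
max dp = 5, so deletions = 12 − 5 = 7.

7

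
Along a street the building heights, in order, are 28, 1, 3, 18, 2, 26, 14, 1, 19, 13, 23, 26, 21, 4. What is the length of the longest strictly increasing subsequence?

6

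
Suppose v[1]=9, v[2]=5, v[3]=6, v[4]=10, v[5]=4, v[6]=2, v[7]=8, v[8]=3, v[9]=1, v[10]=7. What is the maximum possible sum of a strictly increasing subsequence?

21

Let S[i] be the best sum of a strictly increasing subsequence ending at i:
i:      1  2  3  4  5  6  7  8  9 10
v[i]:   9  5  6 10  4  2  8  3  1  7
S:      9  5 11 21  4  2 19  5  1 18
Maximum is 21 (e.g. 5 + 6 + 10).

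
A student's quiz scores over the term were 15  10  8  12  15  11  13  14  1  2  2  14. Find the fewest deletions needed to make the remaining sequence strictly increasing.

8

Fewest deletions = n − (longest strictly increasing subsequence).
Patience tails:
15 → extends → [15]
10 → replaces 15 → [10]
8 → replaces 10 → [8]
12 → extends → [8, 12]
15 → extends → [8, 12, 15]
11 → replaces 12 → [8, 11, 15]
13 → replaces 15 → [8, 11, 13]
14 → extends → [8, 11, 13, 14]
1 → replaces 8 → [1, 11, 13, 14]
2 → replaces 11 → [1, 2, 13, 14]
2 → already a tail → [1, 2, 13, 14]
14 → already a tail → [1, 2, 13, 14]
Longest strictly increasing subsequence has length 4, so deletions = 12 − 4 = 8.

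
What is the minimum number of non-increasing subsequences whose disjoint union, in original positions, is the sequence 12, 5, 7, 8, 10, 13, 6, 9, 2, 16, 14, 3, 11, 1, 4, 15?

7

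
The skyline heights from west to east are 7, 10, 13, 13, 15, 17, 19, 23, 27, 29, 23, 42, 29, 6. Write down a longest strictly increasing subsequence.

7, 10, 13, 15, 17, 19, 23, 27, 29, 42

Patience tails give the LIS length; then backtrack through the dp parents:
7 → extends → [7]
10 → extends → [7, 10]
13 → extends → [7, 10, 13]
13 → already a tail → [7, 10, 13]
15 → extends → [7, 10, 13, 15]
17 → extends → [7, 10, 13, 15, 17]
19 → extends → [7, 10, 13, 15, 17, 19]
23 → extends → [7, 10, 13, 15, 17, 19, 23]
27 → extends → [7, 10, 13, 15, 17, 19, 23, 27]
29 → extends → [7, 10, 13, 15, 17, 19, 23, 27, 29]
23 → already a tail → [7, 10, 13, 15, 17, 19, 23, 27, 29]
42 → extends → [7, 10, 13, 15, 17, 19, 23, 27, 29, 42]
29 → already a tail → [7, 10, 13, 15, 17, 19, 23, 27, 29, 42]
6 → replaces 7 → [6, 10, 13, 15, 17, 19, 23, 27, 29, 42]
Length 10; one witness is 7, 10, 13, 15, 17, 19, 23, 27, 29, 42.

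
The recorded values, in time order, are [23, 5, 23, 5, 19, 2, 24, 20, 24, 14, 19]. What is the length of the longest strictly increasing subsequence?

4

Track the smallest tail for each achievable length (strict):
23 → extends → [23]
5 → replaces 23 → [5]
23 → extends → [5, 23]
5 → already a tail → [5, 23]
19 → replaces 23 → [5, 19]
2 → replaces 5 → [2, 19]
24 → extends → [2, 19, 24]
20 → replaces 24 → [2, 19, 20]
24 → extends → [2, 19, 20, 24]
14 → replaces 19 → [2, 14, 20, 24]
19 → replaces 20 → [2, 14, 19, 24]
Four tails, so the longest strictly increasing subsequence has length 4 (e.g. 5, 19, 20, 24).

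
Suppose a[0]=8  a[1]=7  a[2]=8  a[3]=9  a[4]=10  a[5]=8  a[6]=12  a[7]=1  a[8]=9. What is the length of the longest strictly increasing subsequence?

5

Let dp[i] be the length of the longest such subsequence ending at index i:
i:      0  1  2  3  4  5  6  7  8
a[i]:   8  7  8  9 10  8 12  1  9
dp:     1  1  2  3  4  2  5  1  3
Maximum dp value is 5.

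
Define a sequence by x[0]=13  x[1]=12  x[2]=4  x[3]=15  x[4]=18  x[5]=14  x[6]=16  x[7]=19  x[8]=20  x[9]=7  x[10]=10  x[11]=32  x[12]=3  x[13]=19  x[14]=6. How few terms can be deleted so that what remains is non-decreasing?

Fewest deletions = n − (longest non-decreasing subsequence).
Patience tails:
13 → extends → [13]
12 → replaces 13 → [12]
4 → replaces 12 → [4]
15 → extends → [4, 15]
18 → extends → [4, 15, 18]
14 → replaces 15 → [4, 14, 18]
16 → replaces 18 → [4, 14, 16]
19 → extends → [4, 14, 16, 19]
20 → extends → [4, 14, 16, 19, 20]
7 → replaces 14 → [4, 7, 16, 19, 20]
10 → replaces 16 → [4, 7, 10, 19, 20]
32 → extends → [4, 7, 10, 19, 20, 32]
3 → replaces 4 → [3, 7, 10, 19, 20, 32]
19 → replaces 20 → [3, 7, 10, 19, 19, 32]
6 → replaces 7 → [3, 6, 10, 19, 19, 32]
Longest non-decreasing subsequence has length 6, so deletions = 15 − 6 = 9.

9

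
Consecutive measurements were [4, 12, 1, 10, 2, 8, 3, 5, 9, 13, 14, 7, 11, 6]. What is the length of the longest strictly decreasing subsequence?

5

Let dp[i] be the longest strictly decreasing subsequence ending at i:
i:      1  2  3  4  5  6  7  8  9 10 11 12 13 14
a[i]:   4 12  1 10  2  8  3  5  9 13 14  7 11  6
dp:     1  1  2  2  3  3  4  4  3  1  1  4  2  5
Maximum is 5.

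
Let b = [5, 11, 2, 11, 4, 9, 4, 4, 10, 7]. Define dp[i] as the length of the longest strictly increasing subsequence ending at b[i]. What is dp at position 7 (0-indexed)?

dp[i] = 1 + max{dp[j] : j<i, b[j]<b[i]} (or 1 if no such j):
i:      0  1  2  3  4  5  6  7  8  9
b[i]:   5 11  2 11  4  9  4  4 10  7
dp:     1  2  1  2  2  3  2  2  4  3
At index 7 the value is 2.

2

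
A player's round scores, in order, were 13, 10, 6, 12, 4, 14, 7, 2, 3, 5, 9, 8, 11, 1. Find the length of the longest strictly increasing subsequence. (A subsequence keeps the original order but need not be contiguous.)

5

Let dp[i] be the length of the longest such subsequence ending at index i:
i:      1  2  3  4  5  6  7  8  9 10 11 12 13 14
a[i]:  13 10  6 12  4 14  7  2  3  5  9  8 11  1
dp:     1  1  1  2  1  3  2  1  2  3  4  4  5  1
Maximum dp value is 5.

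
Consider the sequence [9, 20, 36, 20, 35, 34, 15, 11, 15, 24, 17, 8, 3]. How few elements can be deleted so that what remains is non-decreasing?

Fewest deletions = n − (longest non-decreasing subsequence).
i:      1  2  3  4  5  6  7  8  9 10 11 12 13
a[i]:   9 20 36 20 35 34 15 11 15 24 17  8  3
dp:     1  2  3  3  4  4  2  2  3  4  4  1  1
max dp = 4, so deletions = 13 − 4 = 9.

9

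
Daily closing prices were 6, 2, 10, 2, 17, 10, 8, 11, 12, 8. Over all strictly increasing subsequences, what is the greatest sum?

Let S[i] be the best sum of a strictly increasing subsequence ending at i:
i:      1  2  3  4  5  6  7  8  9 10
a[i]:   6  2 10  2 17 10  8 11 12  8
S:      6  2 16  2 33 16 14 27 39 14
Maximum is 39 (e.g. 6 + 10 + 11 + 12).

39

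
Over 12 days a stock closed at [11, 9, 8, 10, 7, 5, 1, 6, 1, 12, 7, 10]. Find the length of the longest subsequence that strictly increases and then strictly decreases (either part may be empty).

inc[i] = longest strictly increasing subsequence ending at i; dec[i] = longest strictly decreasing subsequence starting at i:
i:      1  2  3  4  5  6  7  8  9 10 11 12
a[i]:  11  9  8 10  7  5  1  6  1 12  7 10
inc:    1  1  1  2  1  1  1  2  1  3  3  4
dec:    6  5  4  4  3  2  1  2  1  2  1  1
Best peak at i=1 (value 11): inc=1, dec=6, length 1+6−1 = 6.

6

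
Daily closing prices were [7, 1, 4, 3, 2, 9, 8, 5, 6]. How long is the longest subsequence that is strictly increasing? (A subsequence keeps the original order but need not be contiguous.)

Track the smallest tail for each achievable length (strict):
7 → extends → [7]
1 → replaces 7 → [1]
4 → extends → [1, 4]
3 → replaces 4 → [1, 3]
2 → replaces 3 → [1, 2]
9 → extends → [1, 2, 9]
8 → replaces 9 → [1, 2, 8]
5 → replaces 8 → [1, 2, 5]
6 → extends → [1, 2, 5, 6]
Four tails, so the longest strictly increasing subsequence has length 4 (e.g. 1, 4, 5, 6).

4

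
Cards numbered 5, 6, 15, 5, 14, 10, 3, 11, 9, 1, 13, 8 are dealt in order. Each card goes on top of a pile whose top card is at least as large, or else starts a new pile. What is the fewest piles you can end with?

5

Place each on the leftmost legal pile:
5 → new pile 1 (tops now [5])
6 → new pile 2 (tops now [5, 6])
15 → new pile 3 (tops now [5, 6, 15])
5 → pile 1 (tops now [5, 6, 15])
14 → pile 3 (tops now [5, 6, 14])
10 → pile 3 (tops now [5, 6, 10])
3 → pile 1 (tops now [3, 6, 10])
11 → new pile 4 (tops now [3, 6, 10, 11])
9 → pile 3 (tops now [3, 6, 9, 11])
1 → pile 1 (tops now [1, 6, 9, 11])
13 → new pile 5 (tops now [1, 6, 9, 11, 13])
8 → pile 3 (tops now [1, 6, 8, 11, 13])
Five piles.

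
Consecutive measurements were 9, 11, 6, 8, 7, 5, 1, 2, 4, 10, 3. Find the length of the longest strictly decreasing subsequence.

6

Negate each value so 'decreasing' becomes 'increasing', then run patience tails on the negated sequence:
-9 → extends → [-9]
-11 → replaces -9 → [-11]
-6 → extends → [-11, -6]
-8 → replaces -6 → [-11, -8]
-7 → extends → [-11, -8, -7]
-5 → extends → [-11, -8, -7, -5]
-1 → extends → [-11, -8, -7, -5, -1]
-2 → replaces -1 → [-11, -8, -7, -5, -2]
-4 → replaces -2 → [-11, -8, -7, -5, -4]
-10 → replaces -8 → [-11, -10, -7, -5, -4]
-3 → extends → [-11, -10, -7, -5, -4, -3]
Six tails, so the longest strictly decreasing subsequence of the original has length 6.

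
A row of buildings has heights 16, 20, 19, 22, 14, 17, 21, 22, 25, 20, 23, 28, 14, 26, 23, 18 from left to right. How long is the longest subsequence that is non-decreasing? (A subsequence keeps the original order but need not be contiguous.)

6

Track the smallest tail for each achievable length (allowing ties):
16 → extends → [16]
20 → extends → [16, 20]
19 → replaces 20 → [16, 19]
22 → extends → [16, 19, 22]
14 → replaces 16 → [14, 19, 22]
17 → replaces 19 → [14, 17, 22]
21 → replaces 22 → [14, 17, 21]
22 → extends → [14, 17, 21, 22]
25 → extends → [14, 17, 21, 22, 25]
20 → replaces 21 → [14, 17, 20, 22, 25]
23 → replaces 25 → [14, 17, 20, 22, 23]
28 → extends → [14, 17, 20, 22, 23, 28]
14 → replaces 17 → [14, 14, 20, 22, 23, 28]
26 → replaces 28 → [14, 14, 20, 22, 23, 26]
23 → replaces 26 → [14, 14, 20, 22, 23, 23]
18 → replaces 20 → [14, 14, 18, 22, 23, 23]
Six tails, so the longest non-decreasing subsequence has length 6 (e.g. 16, 20, 22, 22, 25, 28).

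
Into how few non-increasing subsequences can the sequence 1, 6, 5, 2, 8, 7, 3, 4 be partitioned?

4

Place each on the leftmost legal pile:
1 → new pile 1 (tops now [1])
6 → new pile 2 (tops now [1, 6])
5 → pile 2 (tops now [1, 5])
2 → pile 2 (tops now [1, 2])
8 → new pile 3 (tops now [1, 2, 8])
7 → pile 3 (tops now [1, 2, 7])
3 → pile 3 (tops now [1, 2, 3])
4 → new pile 4 (tops now [1, 2, 3, 4])
Four piles.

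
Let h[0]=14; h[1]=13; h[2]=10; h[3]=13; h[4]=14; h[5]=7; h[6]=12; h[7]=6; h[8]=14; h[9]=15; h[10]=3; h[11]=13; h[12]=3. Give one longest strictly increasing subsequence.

Patience tails give the LIS length; then backtrack through the dp parents:
14 → extends → [14]
13 → replaces 14 → [13]
10 → replaces 13 → [10]
13 → extends → [10, 13]
14 → extends → [10, 13, 14]
7 → replaces 10 → [7, 13, 14]
12 → replaces 13 → [7, 12, 14]
6 → replaces 7 → [6, 12, 14]
14 → already a tail → [6, 12, 14]
15 → extends → [6, 12, 14, 15]
3 → replaces 6 → [3, 12, 14, 15]
13 → replaces 14 → [3, 12, 13, 15]
3 → already a tail → [3, 12, 13, 15]
Length 4; one witness is 10, 13, 14, 15.

10, 13, 14, 15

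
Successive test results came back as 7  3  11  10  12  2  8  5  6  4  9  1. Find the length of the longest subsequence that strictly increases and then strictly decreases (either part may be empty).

inc[i] = longest strictly increasing subsequence ending at i; dec[i] = longest strictly decreasing subsequence starting at i:
i:      1  2  3  4  5  6  7  8  9 10 11 12
a[i]:   7  3 11 10 12  2  8  5  6  4  9  1
inc:    1  1  2  2  3  1  2  2  3  2  4  1
dec:    4  3  6  5  5  2  4  3  3  2  2  1
Best peak at i=3 (value 11): inc=2, dec=6, length 2+6−1 = 7.

7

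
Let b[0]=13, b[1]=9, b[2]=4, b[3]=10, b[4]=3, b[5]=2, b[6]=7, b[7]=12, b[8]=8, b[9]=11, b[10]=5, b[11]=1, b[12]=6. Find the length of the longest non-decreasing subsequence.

4

Track the smallest tail for each achievable length (allowing ties):
13 → extends → [13]
9 → replaces 13 → [9]
4 → replaces 9 → [4]
10 → extends → [4, 10]
3 → replaces 4 → [3, 10]
2 → replaces 3 → [2, 10]
7 → replaces 10 → [2, 7]
12 → extends → [2, 7, 12]
8 → replaces 12 → [2, 7, 8]
11 → extends → [2, 7, 8, 11]
5 → replaces 7 → [2, 5, 8, 11]
1 → replaces 2 → [1, 5, 8, 11]
6 → replaces 8 → [1, 5, 6, 11]
Four tails, so the longest non-decreasing subsequence has length 4 (e.g. 4, 7, 8, 11).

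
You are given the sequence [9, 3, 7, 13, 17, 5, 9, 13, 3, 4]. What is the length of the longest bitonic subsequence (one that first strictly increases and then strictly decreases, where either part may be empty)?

6

inc[i] = longest strictly increasing subsequence ending at i; dec[i] = longest strictly decreasing subsequence starting at i:
i:      1  2  3  4  5  6  7  8  9 10
a[i]:   9  3  7 13 17  5  9 13  3  4
inc:    1  1  2  3  4  2  3  4  1  2
dec:    4  1  3  3  3  2  2  2  1  1
Best peak at i=5 (value 17): inc=4, dec=3, length 4+3−1 = 6.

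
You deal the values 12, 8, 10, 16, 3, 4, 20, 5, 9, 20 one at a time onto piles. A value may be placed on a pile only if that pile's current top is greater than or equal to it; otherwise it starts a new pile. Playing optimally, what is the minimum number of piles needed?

5

The minimum number of non-increasing subsequences covering a sequence equals the length of its longest strictly increasing subsequence.
LIS length is 5 (e.g. 3, 4, 5, 9, 20), so 5 piles are needed.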